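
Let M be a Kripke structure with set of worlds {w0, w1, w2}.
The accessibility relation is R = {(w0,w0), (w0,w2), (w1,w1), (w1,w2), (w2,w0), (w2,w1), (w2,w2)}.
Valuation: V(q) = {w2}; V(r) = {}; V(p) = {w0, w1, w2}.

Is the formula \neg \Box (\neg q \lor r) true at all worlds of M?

Let φ = \neg \Box (\neg q \lor r). Evaluate φ at each world:
  w0 (successors {w0, w2}): φ is true.
  w1 (successors {w1, w2}): φ is true.
  w2 (successors {w0, w1, w2}): φ is true.
For instance, at w0:
  At w0: \Box (\neg q \lor r) is false, so \neg \Box (\neg q \lor r) is true.
    At w0: \Box (\neg q \lor r) requires \neg q \lor r at every successor {w0, w2}.
      \neg q \lor r fails at w2, so \Box (\neg q \lor r) is false at w0.

Yes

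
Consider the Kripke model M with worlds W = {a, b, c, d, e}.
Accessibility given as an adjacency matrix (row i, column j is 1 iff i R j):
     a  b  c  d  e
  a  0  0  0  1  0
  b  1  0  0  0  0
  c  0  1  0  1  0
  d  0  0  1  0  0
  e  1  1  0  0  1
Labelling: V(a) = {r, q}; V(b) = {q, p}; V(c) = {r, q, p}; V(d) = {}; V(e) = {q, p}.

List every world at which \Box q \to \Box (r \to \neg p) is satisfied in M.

a, b, c, e

Recall that \Box ψ holds at a world iff ψ holds at every accessible world, and \Diamond ψ holds iff ψ holds at some accessible world.
Let φ = \Box q \to \Box (r \to \neg p). Evaluate φ at each world:
  a (successors {d}): φ is true.
  b (successors {a}): φ is true.
  c (successors {b, d}): φ is true.
  d (successors {c}): φ is false.
  e (successors {a, b, e}): φ is true.
For instance, at c:
  At c: \Box q is false, \Box (r \to \neg p) is true, so \Box q \to \Box (r \to \neg p) is true.
    At c: \Box q requires q at every successor {b, d}.
      q fails at d, so \Box q is false at c.
    At c: \Box (r \to \neg p) requires r \to \neg p at every successor {b, d}.
      At b: r \to \neg p is true.
      At d: r \to \neg p is true.
    So \Box (r \to \neg p) is true at c.
Satisfying worlds: {a, b, c, e}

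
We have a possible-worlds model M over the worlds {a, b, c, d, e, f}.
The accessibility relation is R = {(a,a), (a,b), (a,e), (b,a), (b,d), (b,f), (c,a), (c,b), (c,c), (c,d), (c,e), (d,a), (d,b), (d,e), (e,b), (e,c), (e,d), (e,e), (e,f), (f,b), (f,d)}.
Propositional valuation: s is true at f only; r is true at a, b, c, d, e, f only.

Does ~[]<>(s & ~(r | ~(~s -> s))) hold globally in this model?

Yes

Recall that []ψ holds at a world iff ψ holds at every accessible world, and <>ψ holds iff ψ holds at some accessible world.
Let φ = ~[]<>(s & ~(r | ~(~s -> s))). Evaluate φ at each world:
  a (successors {a, b, e}): φ is true.
  b (successors {a, d, f}): φ is true.
  c (successors {a, b, c, d, e}): φ is true.
  d (successors {a, b, e}): φ is true.
  e (successors {b, c, d, e, f}): φ is true.
  f (successors {b, d}): φ is true.
For instance, at b:
  At b: []<>(s & ~(r | ~(~s -> s))) is false, so ~[]<>(s & ~(r | ~(~s -> s))) is true.
    At b: []<>(s & ~(r | ~(~s -> s))) requires <>(s & ~(r | ~(~s -> s))) at every successor {a, d, f}.
      <>(s & ~(r | ~(~s -> s))) fails at a, so []<>(s & ~(r | ~(~s -> s))) is false at b.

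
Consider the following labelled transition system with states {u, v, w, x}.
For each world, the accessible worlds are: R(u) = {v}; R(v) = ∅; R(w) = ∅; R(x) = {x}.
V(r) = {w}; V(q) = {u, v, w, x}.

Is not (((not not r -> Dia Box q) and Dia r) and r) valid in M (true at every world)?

Yes

Let φ = not (((not not r -> Dia Box q) and Dia r) and r). Evaluate φ at each world:
  u (successors {v}): φ is true.
  v (successors ∅): φ is true.
  w (successors ∅): φ is true.
  x (successors {x}): φ is true.
For instance, at x:
  At x: ((not not r -> Dia Box q) and Dia r) and r is false, so not (((not not r -> Dia Box q) and Dia r) and r) is true.
    At x: (not not r -> Dia Box q) and Dia r is false, r is false, so ((not not r -> Dia Box q) and Dia r) and r is false.
      At x: not not r -> Dia Box q is true, Dia r is false, so (not not r -> Dia Box q) and Dia r is false.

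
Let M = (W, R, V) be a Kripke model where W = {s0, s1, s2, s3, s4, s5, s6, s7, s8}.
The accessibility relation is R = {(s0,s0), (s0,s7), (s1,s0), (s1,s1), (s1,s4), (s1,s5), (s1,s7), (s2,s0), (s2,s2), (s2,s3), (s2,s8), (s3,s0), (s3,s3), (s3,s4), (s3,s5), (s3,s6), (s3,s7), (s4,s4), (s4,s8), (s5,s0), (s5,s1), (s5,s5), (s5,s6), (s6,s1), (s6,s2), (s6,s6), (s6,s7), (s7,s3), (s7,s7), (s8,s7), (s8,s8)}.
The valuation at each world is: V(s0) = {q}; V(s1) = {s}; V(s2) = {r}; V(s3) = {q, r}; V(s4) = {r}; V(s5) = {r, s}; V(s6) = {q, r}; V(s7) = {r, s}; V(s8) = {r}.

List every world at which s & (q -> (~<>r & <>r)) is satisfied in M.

s1, s5, s7

Let φ = s & (q -> (~<>r & <>r)). Evaluate φ at each world:
  s0 (successors {s0, s7}): φ is false.
  s1 (successors {s0, s1, s4, s5, s7}): φ is true.
  s2 (successors {s0, s2, s3, s8}): φ is false.
  s3 (successors {s0, s3, s4, s5, s6, s7}): φ is false.
  s4 (successors {s4, s8}): φ is false.
  s5 (successors {s0, s1, s5, s6}): φ is true.
  s6 (successors {s1, s2, s6, s7}): φ is false.
  s7 (successors {s3, s7}): φ is true.
  s8 (successors {s7, s8}): φ is false.
For instance, at s3:
  At s3: s is false, q -> (~<>r & <>r) is false, so s & (q -> (~<>r & <>r)) is false.
    At s3: q is true, ~<>r & <>r is false, so q -> (~<>r & <>r) is false.
      At s3: ~<>r is false, <>r is true, so ~<>r & <>r is false.
Satisfying worlds: {s1, s5, s7}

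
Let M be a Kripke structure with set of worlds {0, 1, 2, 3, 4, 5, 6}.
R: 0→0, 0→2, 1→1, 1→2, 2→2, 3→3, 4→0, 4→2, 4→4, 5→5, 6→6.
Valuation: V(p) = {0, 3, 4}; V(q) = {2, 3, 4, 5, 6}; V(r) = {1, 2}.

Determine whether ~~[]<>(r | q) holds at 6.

Yes

At 6: ~[]<>(r | q) is false, so ~~[]<>(r | q) is true.
  At 6: []<>(r | q) is true, so ~[]<>(r | q) is false.
    At 6: []<>(r | q) requires <>(r | q) at every successor {6}.
      At 6: <>(r | q) is true.
    So []<>(r | q) is true at 6.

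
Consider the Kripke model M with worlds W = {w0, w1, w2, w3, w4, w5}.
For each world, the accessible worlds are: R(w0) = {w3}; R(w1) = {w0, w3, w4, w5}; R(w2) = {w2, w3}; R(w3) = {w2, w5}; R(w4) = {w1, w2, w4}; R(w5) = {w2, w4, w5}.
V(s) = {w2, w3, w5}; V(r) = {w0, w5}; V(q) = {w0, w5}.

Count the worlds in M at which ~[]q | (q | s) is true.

Let φ = ~[]q | (q | s). Evaluate φ at each world:
  w0 (successors {w3}): φ is true.
  w1 (successors {w0, w3, w4, w5}): φ is true.
  w2 (successors {w2, w3}): φ is true.
  w3 (successors {w2, w5}): φ is true.
  w4 (successors {w1, w2, w4}): φ is true.
  w5 (successors {w2, w4, w5}): φ is true.
For instance, at w5:
  At w5: ~[]q is true, q | s is true, so ~[]q | (q | s) is true.
    At w5: []q is false, so ~[]q is true.
      At w5: []q requires q at every successor {w2, w4, w5}.
        q fails at w2, so []q is false at w5.
Satisfying worlds: {w0, w1, w2, w3, w4, w5}

6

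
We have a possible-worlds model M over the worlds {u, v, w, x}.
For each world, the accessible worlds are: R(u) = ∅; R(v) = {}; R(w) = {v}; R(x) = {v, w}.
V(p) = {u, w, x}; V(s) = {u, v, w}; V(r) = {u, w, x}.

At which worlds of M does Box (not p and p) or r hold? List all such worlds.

Recall that Box ψ holds at a world iff ψ holds at every accessible world, and Dia ψ holds iff ψ holds at some accessible world.
Let φ = Box (not p and p) or r. Evaluate φ at each world:
  u (successors ∅): φ is true.
  v (successors ∅): φ is true.
  w (successors {v}): φ is true.
  x (successors {v, w}): φ is true.
For instance, at x:
  At x: Box (not p and p) is false, r is true, so Box (not p and p) or r is true.
    At x: Box (not p and p) requires not p and p at every successor {v, w}.
      not p and p fails at v, so Box (not p and p) is false at x.
Satisfying worlds: {u, v, w, x}

u, v, w, x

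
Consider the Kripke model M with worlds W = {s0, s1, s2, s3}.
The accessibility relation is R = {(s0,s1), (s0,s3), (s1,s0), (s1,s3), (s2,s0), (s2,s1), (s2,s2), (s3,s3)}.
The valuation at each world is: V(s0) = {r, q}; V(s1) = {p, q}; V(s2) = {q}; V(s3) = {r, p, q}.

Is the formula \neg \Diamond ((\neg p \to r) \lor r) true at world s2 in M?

At s2: \Diamond ((\neg p \to r) \lor r) is true, so \neg \Diamond ((\neg p \to r) \lor r) is false.
  At s2: \Diamond ((\neg p \to r) \lor r) requires (\neg p \to r) \lor r at some successor in {s0, s1, s2}.
    (\neg p \to r) \lor r holds at s0, so \Diamond ((\neg p \to r) \lor r) is true at s2.

No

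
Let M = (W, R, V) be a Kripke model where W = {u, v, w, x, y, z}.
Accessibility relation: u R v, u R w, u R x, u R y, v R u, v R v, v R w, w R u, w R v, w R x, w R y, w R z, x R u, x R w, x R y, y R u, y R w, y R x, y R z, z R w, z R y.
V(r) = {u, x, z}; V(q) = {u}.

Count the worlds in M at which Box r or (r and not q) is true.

Let φ = Box r or (r and not q). Evaluate φ at each world:
  u (successors {v, w, x, y}): φ is false.
  v (successors {u, v, w}): φ is false.
  w (successors {u, v, x, y, z}): φ is false.
  x (successors {u, w, y}): φ is true.
  y (successors {u, w, x, z}): φ is false.
  z (successors {w, y}): φ is true.
For instance, at u:
  At u: Box r is false, r and not q is false, so Box r or (r and not q) is false.
    At u: Box r requires r at every successor {v, w, x, y}.
      r fails at v, so Box r is false at u.
Satisfying worlds: {x, z}

2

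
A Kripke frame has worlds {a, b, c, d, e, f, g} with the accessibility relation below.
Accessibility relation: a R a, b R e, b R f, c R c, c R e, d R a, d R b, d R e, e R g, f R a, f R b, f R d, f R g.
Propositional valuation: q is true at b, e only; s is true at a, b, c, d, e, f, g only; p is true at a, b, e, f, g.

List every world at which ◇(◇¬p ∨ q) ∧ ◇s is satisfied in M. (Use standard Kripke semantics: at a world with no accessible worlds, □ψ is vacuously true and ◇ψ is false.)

b, c, d, f

Recall that ◇ψ holds at a world iff ψ holds at some accessible world.
Let φ = ◇(◇¬p ∨ q) ∧ ◇s. Evaluate φ at each world:
  a (successors {a}): φ is false.
  b (successors {e, f}): φ is true.
  c (successors {c, e}): φ is true.
  d (successors {a, b, e}): φ is true.
  e (successors {g}): φ is false.
  f (successors {a, b, d, g}): φ is true.
  g (successors ∅): φ is false.
For instance, at f:
  At f: ◇(◇¬p ∨ q) is true, ◇s is true, so ◇(◇¬p ∨ q) ∧ ◇s is true.
    At f: ◇(◇¬p ∨ q) requires ◇¬p ∨ q at some successor in {a, b, d, g}.
      ◇¬p ∨ q holds at b, so ◇(◇¬p ∨ q) is true at f.
    At f: ◇s requires s at some successor in {a, b, d, g}.
      s holds at a, so ◇s is true at f.
Satisfying worlds: {b, c, d, f}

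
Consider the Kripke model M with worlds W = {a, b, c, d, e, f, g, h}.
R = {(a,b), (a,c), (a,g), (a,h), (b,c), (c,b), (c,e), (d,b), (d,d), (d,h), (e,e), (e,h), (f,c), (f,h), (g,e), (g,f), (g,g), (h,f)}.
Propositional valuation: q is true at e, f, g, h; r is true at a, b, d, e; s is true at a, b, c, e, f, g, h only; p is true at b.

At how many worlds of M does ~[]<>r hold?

Recall that []ψ holds at a world iff ψ holds at every accessible world, and <>ψ holds iff ψ holds at some accessible world.
Let φ = ~[]<>r. Evaluate φ at each world:
  a (successors {b, c, g, h}): φ is true.
  b (successors {c}): φ is false.
  c (successors {b, e}): φ is true.
  d (successors {b, d, h}): φ is true.
  e (successors {e, h}): φ is true.
  f (successors {c, h}): φ is true.
  g (successors {e, f, g}): φ is true.
  h (successors {f}): φ is true.
For instance, at a:
  At a: []<>r is false, so ~[]<>r is true.
    At a: []<>r requires <>r at every successor {b, c, g, h}.
      <>r fails at b, so []<>r is false at a.
Satisfying worlds: {a, c, d, e, f, g, h}

7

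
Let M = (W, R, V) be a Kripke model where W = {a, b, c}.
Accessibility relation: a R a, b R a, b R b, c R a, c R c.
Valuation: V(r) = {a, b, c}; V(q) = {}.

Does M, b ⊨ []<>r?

At b: []<>r requires <>r at every successor {a, b}.
    At a: <>r requires r at some successor in {a}.
      r holds at a, so <>r is true at a.
    At b: <>r requires r at some successor in {a, b}.
      r holds at a, so <>r is true at b.
So []<>r is true at b.

Yes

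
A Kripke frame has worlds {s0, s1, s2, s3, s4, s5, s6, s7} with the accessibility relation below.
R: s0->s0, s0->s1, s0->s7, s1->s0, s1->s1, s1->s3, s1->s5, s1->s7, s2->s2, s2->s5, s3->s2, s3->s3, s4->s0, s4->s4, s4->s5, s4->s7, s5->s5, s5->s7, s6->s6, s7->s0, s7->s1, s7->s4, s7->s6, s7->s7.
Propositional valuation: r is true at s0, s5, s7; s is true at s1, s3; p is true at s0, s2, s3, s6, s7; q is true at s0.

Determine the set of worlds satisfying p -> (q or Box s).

s0, s1, s4, s5

Recall that Box ψ holds at a world iff ψ holds at every accessible world, and Dia ψ holds iff ψ holds at some accessible world.
Let φ = p -> (q or Box s). Evaluate φ at each world:
  s0 (successors {s0, s1, s7}): φ is true.
  s1 (successors {s0, s1, s3, s5, s7}): φ is true.
  s2 (successors {s2, s5}): φ is false.
  s3 (successors {s2, s3}): φ is false.
  s4 (successors {s0, s4, s5, s7}): φ is true.
  s5 (successors {s5, s7}): φ is true.
  s6 (successors {s6}): φ is false.
  s7 (successors {s0, s1, s4, s6, s7}): φ is false.
For instance, at s2:
  At s2: p is true, q or Box s is false, so p -> (q or Box s) is false.
    At s2: q is false, Box s is false, so q or Box s is false.
      At s2: Box s requires s at every successor {s2, s5}.
        s fails at s2, so Box s is false at s2.
Satisfying worlds: {s0, s1, s4, s5}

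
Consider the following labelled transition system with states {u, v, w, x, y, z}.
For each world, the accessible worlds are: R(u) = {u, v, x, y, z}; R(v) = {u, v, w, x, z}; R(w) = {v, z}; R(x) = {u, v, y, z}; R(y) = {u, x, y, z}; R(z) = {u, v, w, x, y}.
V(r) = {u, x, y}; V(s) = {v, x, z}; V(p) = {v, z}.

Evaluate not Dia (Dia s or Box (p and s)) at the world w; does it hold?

Recall that Box ψ holds at a world iff ψ holds at every accessible world, and Dia ψ holds iff ψ holds at some accessible world.
At w: Dia (Dia s or Box (p and s)) is true, so not Dia (Dia s or Box (p and s)) is false.
  At w: Dia (Dia s or Box (p and s)) requires Dia s or Box (p and s) at some successor in {v, z}.
    Dia s or Box (p and s) holds at v, so Dia (Dia s or Box (p and s)) is true at w.
      At v: Dia s is true, Box (p and s) is false, so Dia s or Box (p and s) is true.

No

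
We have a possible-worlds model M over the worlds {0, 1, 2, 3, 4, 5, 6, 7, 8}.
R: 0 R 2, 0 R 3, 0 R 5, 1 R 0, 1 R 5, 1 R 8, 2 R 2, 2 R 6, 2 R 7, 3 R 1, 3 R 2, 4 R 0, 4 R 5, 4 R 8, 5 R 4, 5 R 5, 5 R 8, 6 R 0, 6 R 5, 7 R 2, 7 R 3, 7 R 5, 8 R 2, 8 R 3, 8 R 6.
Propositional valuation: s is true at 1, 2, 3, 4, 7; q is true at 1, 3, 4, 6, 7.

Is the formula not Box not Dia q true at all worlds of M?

Yes

Recall that Box ψ holds at a world iff ψ holds at every accessible world, and Dia ψ holds iff ψ holds at some accessible world.
Let φ = not Box not Dia q. Evaluate φ at each world:
  0 (successors {2, 3, 5}): φ is true.
  1 (successors {0, 5, 8}): φ is true.
  2 (successors {2, 6, 7}): φ is true.
  3 (successors {1, 2}): φ is true.
  4 (successors {0, 5, 8}): φ is true.
  5 (successors {4, 5, 8}): φ is true.
  6 (successors {0, 5}): φ is true.
  7 (successors {2, 3, 5}): φ is true.
  8 (successors {2, 3, 6}): φ is true.
For instance, at 6:
  At 6: Box not Dia q is false, so not Box not Dia q is true.
    At 6: Box not Dia q requires not Dia q at every successor {0, 5}.
      not Dia q fails at 0, so Box not Dia q is false at 6.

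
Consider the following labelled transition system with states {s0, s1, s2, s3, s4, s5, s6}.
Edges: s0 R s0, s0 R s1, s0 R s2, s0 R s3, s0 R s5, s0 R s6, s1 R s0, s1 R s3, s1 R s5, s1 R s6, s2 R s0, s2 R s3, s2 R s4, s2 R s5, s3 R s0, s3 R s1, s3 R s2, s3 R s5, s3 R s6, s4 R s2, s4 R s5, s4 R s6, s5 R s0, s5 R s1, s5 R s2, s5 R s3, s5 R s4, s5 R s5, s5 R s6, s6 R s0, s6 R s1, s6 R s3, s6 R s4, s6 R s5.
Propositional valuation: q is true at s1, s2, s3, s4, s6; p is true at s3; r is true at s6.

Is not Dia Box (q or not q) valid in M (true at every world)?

Let φ = not Dia Box (q or not q). Evaluate φ at each world:
  s0 (successors {s0, s1, s2, s3, s5, s6}): φ is false.
  s1 (successors {s0, s3, s5, s6}): φ is false.
  s2 (successors {s0, s3, s4, s5}): φ is false.
  s3 (successors {s0, s1, s2, s5, s6}): φ is false.
  s4 (successors {s2, s5, s6}): φ is false.
  s5 (successors {s0, s1, s2, s3, s4, s5, s6}): φ is false.
  s6 (successors {s0, s1, s3, s4, s5}): φ is false.
Detail at s0 (counterexample):
  At s0: Dia Box (q or not q) is true, so not Dia Box (q or not q) is false.
    At s0: Dia Box (q or not q) requires Box (q or not q) at some successor in {s0, s1, s2, s3, s5, s6}.
      Box (q or not q) holds at s0, so Dia Box (q or not q) is true at s0.

No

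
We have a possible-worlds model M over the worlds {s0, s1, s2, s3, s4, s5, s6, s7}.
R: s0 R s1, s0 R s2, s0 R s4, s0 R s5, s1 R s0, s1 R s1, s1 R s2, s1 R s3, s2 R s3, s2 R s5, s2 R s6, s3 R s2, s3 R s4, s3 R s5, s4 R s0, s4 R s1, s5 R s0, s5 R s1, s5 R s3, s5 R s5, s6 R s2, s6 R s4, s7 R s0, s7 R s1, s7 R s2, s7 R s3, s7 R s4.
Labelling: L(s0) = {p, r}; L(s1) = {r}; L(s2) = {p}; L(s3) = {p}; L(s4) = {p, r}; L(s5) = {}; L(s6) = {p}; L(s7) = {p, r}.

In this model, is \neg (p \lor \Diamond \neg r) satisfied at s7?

No

At s7: p \lor \Diamond \neg r is true, so \neg (p \lor \Diamond \neg r) is false.
  At s7: p is true, \Diamond \neg r is true, so p \lor \Diamond \neg r is true.
    At s7: \Diamond \neg r requires \neg r at some successor in {s0, s1, s2, s3, s4}.
      \neg r holds at s2, so \Diamond \neg r is true at s7.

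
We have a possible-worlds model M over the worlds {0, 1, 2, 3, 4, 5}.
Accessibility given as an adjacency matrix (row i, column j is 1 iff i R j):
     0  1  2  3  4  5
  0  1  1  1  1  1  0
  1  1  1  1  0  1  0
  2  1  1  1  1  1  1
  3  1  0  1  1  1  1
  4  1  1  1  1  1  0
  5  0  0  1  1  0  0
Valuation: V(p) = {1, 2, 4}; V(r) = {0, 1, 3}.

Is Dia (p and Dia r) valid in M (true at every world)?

Let φ = Dia (p and Dia r). Evaluate φ at each world:
  0 (successors {0, 1, 2, 3, 4}): φ is true.
  1 (successors {0, 1, 2, 4}): φ is true.
  2 (successors {0, 1, 2, 3, 4, 5}): φ is true.
  3 (successors {0, 2, 3, 4, 5}): φ is true.
  4 (successors {0, 1, 2, 3, 4}): φ is true.
  5 (successors {2, 3}): φ is true.
For instance, at 4:
  At 4: Dia (p and Dia r) requires p and Dia r at some successor in {0, 1, 2, 3, 4}.
    p and Dia r holds at 1, so Dia (p and Dia r) is true at 4.
      At 1: p is true, Dia r is true, so p and Dia r is true.

Yes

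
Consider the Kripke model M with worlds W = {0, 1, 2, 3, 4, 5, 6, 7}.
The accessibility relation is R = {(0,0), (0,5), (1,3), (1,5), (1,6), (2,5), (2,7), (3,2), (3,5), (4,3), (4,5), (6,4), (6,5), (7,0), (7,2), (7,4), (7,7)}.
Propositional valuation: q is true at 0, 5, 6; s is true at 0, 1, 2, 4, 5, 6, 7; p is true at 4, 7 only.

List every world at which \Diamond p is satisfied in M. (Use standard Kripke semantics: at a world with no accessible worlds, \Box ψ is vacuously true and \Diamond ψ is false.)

Let φ = \Diamond p. Evaluate φ at each world:
  0 (successors {0, 5}): φ is false.
  1 (successors {3, 5, 6}): φ is false.
  2 (successors {5, 7}): φ is true.
  3 (successors {2, 5}): φ is false.
  4 (successors {3, 5}): φ is false.
  5 (successors ∅): φ is false.
  6 (successors {4, 5}): φ is true.
  7 (successors {0, 2, 4, 7}): φ is true.
For instance, at 1:
  At 1: \Diamond p requires p at some successor in {3, 5, 6}.
    At 3: p is false.
    At 5: p is false.
    At 6: p is false.
  So \Diamond p is false at 1.
Satisfying worlds: {2, 6, 7}

2, 6, 7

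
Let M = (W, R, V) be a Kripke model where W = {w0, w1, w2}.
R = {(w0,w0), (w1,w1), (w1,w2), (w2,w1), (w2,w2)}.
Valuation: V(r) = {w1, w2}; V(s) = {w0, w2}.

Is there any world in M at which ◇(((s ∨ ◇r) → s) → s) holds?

Yes

Recall that ◇ψ holds at a world iff ψ holds at some accessible world.
Let φ = ◇(((s ∨ ◇r) → s) → s). Evaluate φ at each world:
  w0 (successors {w0}): φ is true.
  w1 (successors {w1, w2}): φ is true.
  w2 (successors {w1, w2}): φ is true.
Detail at w0 (witness):
  At w0: ◇(((s ∨ ◇r) → s) → s) requires ((s ∨ ◇r) → s) → s at some successor in {w0}.
    ((s ∨ ◇r) → s) → s holds at w0, so ◇(((s ∨ ◇r) → s) → s) is true at w0.
      At w0: (s ∨ ◇r) → s is true, s is true, so ((s ∨ ◇r) → s) → s is true.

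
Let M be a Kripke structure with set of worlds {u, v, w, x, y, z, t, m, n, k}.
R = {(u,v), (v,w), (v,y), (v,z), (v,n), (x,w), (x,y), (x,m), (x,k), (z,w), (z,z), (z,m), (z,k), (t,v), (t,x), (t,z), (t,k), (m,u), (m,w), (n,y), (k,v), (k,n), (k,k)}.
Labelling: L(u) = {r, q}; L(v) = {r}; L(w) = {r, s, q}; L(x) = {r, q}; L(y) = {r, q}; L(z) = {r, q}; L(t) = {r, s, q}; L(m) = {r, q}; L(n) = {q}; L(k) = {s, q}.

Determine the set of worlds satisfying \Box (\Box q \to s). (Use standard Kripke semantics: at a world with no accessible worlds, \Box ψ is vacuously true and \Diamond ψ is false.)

Let φ = \Box (\Box q \to s). Evaluate φ at each world:
  u (successors {v}): φ is false.
  v (successors {w, y, z, n}): φ is false.
  w (successors ∅): φ is true.
  x (successors {w, y, m, k}): φ is false.
  y (successors ∅): φ is true.
  z (successors {w, z, m, k}): φ is false.
  t (successors {v, x, z, k}): φ is false.
  m (successors {u, w}): φ is true.
  n (successors {y}): φ is false.
  k (successors {v, n, k}): φ is false.
For instance, at n:
  At n: \Box (\Box q \to s) requires \Box q \to s at every successor {y}.
    \Box q \to s fails at y, so \Box (\Box q \to s) is false at n.
      At y: \Box q is true, s is false, so \Box q \to s is false.
Satisfying worlds: {w, y, m}

w, y, m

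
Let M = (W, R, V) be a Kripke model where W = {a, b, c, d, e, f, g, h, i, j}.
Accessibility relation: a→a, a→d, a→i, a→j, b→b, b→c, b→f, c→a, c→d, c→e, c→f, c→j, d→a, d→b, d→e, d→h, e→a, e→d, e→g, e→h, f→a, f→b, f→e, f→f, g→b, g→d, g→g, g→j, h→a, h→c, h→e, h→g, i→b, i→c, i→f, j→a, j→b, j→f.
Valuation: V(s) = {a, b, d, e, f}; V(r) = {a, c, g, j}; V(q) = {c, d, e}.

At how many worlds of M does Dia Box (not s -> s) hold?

Let φ = Dia Box (not s -> s). Evaluate φ at each world:
  a (successors {a, d, i, j}): φ is true.
  b (successors {b, c, f}): φ is true.
  c (successors {a, d, e, f, j}): φ is true.
  d (successors {a, b, e, h}): φ is false.
  e (successors {a, d, g, h}): φ is false.
  f (successors {a, b, e, f}): φ is true.
  g (successors {b, d, g, j}): φ is true.
  h (successors {a, c, e, g}): φ is false.
  i (successors {b, c, f}): φ is true.
  j (successors {a, b, f}): φ is true.
For instance, at j:
  At j: Dia Box (not s -> s) requires Box (not s -> s) at some successor in {a, b, f}.
    Box (not s -> s) holds at f, so Dia Box (not s -> s) is true at j.
      At f: Box (not s -> s) requires not s -> s at every successor {a, b, e, f}.
        At a: not s -> s is true.
        At b: not s -> s is true.
        At e: not s -> s is true.
        At f: not s -> s is true.
      So Box (not s -> s) is true at f.
Satisfying worlds: {a, b, c, f, g, i, j}

7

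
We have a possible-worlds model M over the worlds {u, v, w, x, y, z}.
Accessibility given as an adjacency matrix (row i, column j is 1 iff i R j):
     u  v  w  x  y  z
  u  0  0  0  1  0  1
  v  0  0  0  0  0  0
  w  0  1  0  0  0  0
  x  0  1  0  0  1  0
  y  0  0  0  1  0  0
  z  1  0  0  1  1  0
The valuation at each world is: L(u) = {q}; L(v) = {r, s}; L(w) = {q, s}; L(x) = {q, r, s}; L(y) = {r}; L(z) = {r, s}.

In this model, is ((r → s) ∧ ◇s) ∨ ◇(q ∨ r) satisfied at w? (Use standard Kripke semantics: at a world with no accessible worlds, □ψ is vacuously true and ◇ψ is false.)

At w: (r → s) ∧ ◇s is true, ◇(q ∨ r) is true, so ((r → s) ∧ ◇s) ∨ ◇(q ∨ r) is true.
  At w: r → s is true, ◇s is true, so (r → s) ∧ ◇s is true.
    At w: ◇s requires s at some successor in {v}.
      s holds at v, so ◇s is true at w.
  At w: ◇(q ∨ r) requires q ∨ r at some successor in {v}.
    q ∨ r holds at v, so ◇(q ∨ r) is true at w.

Yes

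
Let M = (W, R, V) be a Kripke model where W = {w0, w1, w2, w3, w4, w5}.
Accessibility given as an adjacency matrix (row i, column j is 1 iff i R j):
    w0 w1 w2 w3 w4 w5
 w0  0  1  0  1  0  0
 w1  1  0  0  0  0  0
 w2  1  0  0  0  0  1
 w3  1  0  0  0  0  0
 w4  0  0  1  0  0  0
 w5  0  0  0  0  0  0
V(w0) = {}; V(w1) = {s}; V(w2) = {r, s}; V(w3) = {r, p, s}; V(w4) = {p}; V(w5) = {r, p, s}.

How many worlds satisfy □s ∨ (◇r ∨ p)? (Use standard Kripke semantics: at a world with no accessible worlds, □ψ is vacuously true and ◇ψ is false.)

Let φ = □s ∨ (◇r ∨ p). Evaluate φ at each world:
  w0 (successors {w1, w3}): φ is true.
  w1 (successors {w0}): φ is false.
  w2 (successors {w0, w5}): φ is true.
  w3 (successors {w0}): φ is true.
  w4 (successors {w2}): φ is true.
  w5 (successors ∅): φ is true.
For instance, at w1:
  At w1: □s is false, ◇r ∨ p is false, so □s ∨ (◇r ∨ p) is false.
    At w1: □s requires s at every successor {w0}.
      s fails at w0, so □s is false at w1.
    At w1: ◇r is false, p is false, so ◇r ∨ p is false.
      At w1: ◇r requires r at some successor in {w0}.
        At w0: r is false.
      So ◇r is false at w1.
Satisfying worlds: {w0, w2, w3, w4, w5}

5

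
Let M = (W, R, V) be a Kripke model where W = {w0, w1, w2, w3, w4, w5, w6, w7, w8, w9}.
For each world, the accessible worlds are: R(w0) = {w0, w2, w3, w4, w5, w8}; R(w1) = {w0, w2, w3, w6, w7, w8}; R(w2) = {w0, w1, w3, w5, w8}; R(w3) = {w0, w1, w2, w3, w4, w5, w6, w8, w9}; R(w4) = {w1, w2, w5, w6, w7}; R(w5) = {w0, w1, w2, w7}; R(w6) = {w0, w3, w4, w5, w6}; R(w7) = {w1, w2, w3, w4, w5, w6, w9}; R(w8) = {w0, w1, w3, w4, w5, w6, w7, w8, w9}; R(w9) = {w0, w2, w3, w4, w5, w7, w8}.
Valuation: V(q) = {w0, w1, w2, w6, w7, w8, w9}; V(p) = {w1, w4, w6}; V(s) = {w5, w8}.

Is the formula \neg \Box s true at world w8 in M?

Yes

At w8: \Box s is false, so \neg \Box s is true.
  At w8: \Box s requires s at every successor {w0, w1, w3, w4, w5, w6, w7, w8, w9}.
    s fails at w0, so \Box s is false at w8.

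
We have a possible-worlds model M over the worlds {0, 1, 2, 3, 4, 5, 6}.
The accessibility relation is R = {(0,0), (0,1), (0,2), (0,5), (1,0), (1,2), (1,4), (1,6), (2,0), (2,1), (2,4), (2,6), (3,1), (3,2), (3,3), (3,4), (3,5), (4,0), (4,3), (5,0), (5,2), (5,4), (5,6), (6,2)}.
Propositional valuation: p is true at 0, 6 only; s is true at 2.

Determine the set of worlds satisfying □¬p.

Let φ = □¬p. Evaluate φ at each world:
  0 (successors {0, 1, 2, 5}): φ is false.
  1 (successors {0, 2, 4, 6}): φ is false.
  2 (successors {0, 1, 4, 6}): φ is false.
  3 (successors {1, 2, 3, 4, 5}): φ is true.
  4 (successors {0, 3}): φ is false.
  5 (successors {0, 2, 4, 6}): φ is false.
  6 (successors {2}): φ is true.
For instance, at 0:
  At 0: □¬p requires ¬p at every successor {0, 1, 2, 5}.
    ¬p fails at 0, so □¬p is false at 0.
Satisfying worlds: {3, 6}

3, 6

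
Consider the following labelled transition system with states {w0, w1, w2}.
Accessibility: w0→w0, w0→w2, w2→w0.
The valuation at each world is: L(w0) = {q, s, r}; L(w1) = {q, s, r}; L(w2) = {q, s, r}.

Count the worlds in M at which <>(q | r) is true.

Let φ = <>(q | r). Evaluate φ at each world:
  w0 (successors {w0, w2}): φ is true.
  w1 (successors ∅): φ is false.
  w2 (successors {w0}): φ is true.
For instance, at w2:
  At w2: <>(q | r) requires q | r at some successor in {w0}.
    q | r holds at w0, so <>(q | r) is true at w2.
Satisfying worlds: {w0, w2}

2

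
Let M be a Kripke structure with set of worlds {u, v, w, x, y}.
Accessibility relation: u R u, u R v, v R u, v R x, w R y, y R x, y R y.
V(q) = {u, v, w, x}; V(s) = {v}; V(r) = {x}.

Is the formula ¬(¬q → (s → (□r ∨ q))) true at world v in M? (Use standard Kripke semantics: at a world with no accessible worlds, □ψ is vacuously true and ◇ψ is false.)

No

Recall that □ψ holds at a world iff ψ holds at every accessible world, and ◇ψ holds iff ψ holds at some accessible world.
At v: ¬q → (s → (□r ∨ q)) is true, so ¬(¬q → (s → (□r ∨ q))) is false.
  At v: ¬q is false, s → (□r ∨ q) is true, so ¬q → (s → (□r ∨ q)) is true.
    At v: s is true, □r ∨ q is true, so s → (□r ∨ q) is true.
      At v: □r is false, q is true, so □r ∨ q is true.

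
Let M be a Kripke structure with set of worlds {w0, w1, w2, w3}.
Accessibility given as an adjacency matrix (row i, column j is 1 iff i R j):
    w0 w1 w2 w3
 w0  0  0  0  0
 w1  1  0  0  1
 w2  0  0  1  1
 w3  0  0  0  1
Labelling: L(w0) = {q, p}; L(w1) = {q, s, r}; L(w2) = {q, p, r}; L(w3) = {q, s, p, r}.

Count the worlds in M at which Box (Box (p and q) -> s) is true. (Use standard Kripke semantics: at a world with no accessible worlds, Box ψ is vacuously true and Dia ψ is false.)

2

Recall that Box ψ holds at a world iff ψ holds at every accessible world, and Dia ψ holds iff ψ holds at some accessible world.
Let φ = Box (Box (p and q) -> s). Evaluate φ at each world:
  w0 (successors ∅): φ is true.
  w1 (successors {w0, w3}): φ is false.
  w2 (successors {w2, w3}): φ is false.
  w3 (successors {w3}): φ is true.
For instance, at w1:
  At w1: Box (Box (p and q) -> s) requires Box (p and q) -> s at every successor {w0, w3}.
    Box (p and q) -> s fails at w0, so Box (Box (p and q) -> s) is false at w1.
      At w0: Box (p and q) is true, s is false, so Box (p and q) -> s is false.
Satisfying worlds: {w0, w3}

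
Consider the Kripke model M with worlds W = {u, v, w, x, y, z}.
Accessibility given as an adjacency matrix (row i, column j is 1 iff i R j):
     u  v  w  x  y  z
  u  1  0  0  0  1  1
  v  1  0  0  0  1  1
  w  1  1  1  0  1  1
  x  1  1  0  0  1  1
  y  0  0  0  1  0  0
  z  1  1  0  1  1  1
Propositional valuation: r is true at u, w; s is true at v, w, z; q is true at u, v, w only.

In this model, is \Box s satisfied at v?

No

At v: \Box s requires s at every successor {u, y, z}.
  s fails at u, so \Box s is false at v.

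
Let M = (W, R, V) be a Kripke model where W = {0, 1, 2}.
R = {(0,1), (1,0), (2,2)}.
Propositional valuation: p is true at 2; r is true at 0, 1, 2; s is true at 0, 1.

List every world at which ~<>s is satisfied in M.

2

Let φ = ~<>s. Evaluate φ at each world:
  0 (successors {1}): φ is false.
  1 (successors {0}): φ is false.
  2 (successors {2}): φ is true.
For instance, at 2:
  At 2: <>s is false, so ~<>s is true.
    At 2: <>s requires s at some successor in {2}.
      At 2: s is false.
    So <>s is false at 2.
Satisfying worlds: {2}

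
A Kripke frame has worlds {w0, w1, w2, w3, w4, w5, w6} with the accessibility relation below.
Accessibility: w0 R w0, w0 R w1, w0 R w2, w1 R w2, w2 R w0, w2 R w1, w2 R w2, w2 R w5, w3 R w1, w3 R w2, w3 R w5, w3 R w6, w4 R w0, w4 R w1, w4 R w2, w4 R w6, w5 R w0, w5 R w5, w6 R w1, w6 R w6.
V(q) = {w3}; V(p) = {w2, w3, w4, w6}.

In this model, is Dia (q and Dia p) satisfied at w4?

No

At w4: Dia (q and Dia p) requires q and Dia p at some successor in {w0, w1, w2, w6}.
  At w0: q and Dia p is false.
  At w1: q and Dia p is false.
  At w2: q and Dia p is false.
  At w6: q and Dia p is false.
So Dia (q and Dia p) is false at w4.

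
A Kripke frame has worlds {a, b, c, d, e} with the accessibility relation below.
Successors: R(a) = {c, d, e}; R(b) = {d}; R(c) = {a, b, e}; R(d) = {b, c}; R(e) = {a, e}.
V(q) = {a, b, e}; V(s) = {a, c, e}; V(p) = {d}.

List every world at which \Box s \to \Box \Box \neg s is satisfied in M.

Recall that \Box ψ holds at a world iff ψ holds at every accessible world, and \Diamond ψ holds iff ψ holds at some accessible world.
Let φ = \Box s \to \Box \Box \neg s. Evaluate φ at each world:
  a (successors {c, d, e}): φ is true.
  b (successors {d}): φ is true.
  c (successors {a, b, e}): φ is true.
  d (successors {b, c}): φ is true.
  e (successors {a, e}): φ is false.
For instance, at b:
  At b: \Box s is false, \Box \Box \neg s is false, so \Box s \to \Box \Box \neg s is true.
    At b: \Box s requires s at every successor {d}.
      s fails at d, so \Box s is false at b.
    At b: \Box \Box \neg s requires \Box \neg s at every successor {d}.
      \Box \neg s fails at d, so \Box \Box \neg s is false at b.
Satisfying worlds: {a, b, c, d}

a, b, c, d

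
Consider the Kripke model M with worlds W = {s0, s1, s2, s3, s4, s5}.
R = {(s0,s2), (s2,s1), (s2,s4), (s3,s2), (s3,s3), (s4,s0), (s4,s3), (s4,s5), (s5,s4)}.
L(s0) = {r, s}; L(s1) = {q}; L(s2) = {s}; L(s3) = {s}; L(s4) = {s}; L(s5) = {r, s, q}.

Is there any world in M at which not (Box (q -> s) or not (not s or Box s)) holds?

Let φ = not (Box (q -> s) or not (not s or Box s)). Evaluate φ at each world:
  s0 (successors {s2}): φ is false.
  s1 (successors ∅): φ is false.
  s2 (successors {s1, s4}): φ is false.
  s3 (successors {s2, s3}): φ is false.
  s4 (successors {s0, s3, s5}): φ is false.
  s5 (successors {s4}): φ is false.
For instance, at s5:
  At s5: Box (q -> s) or not (not s or Box s) is true, so not (Box (q -> s) or not (not s or Box s)) is false.
    At s5: Box (q -> s) is true, not (not s or Box s) is false, so Box (q -> s) or not (not s or Box s) is true.
      At s5: Box (q -> s) requires q -> s at every successor {s4}.
        At s4: q -> s is true.
      So Box (q -> s) is true at s5.
      At s5: not s or Box s is true, so not (not s or Box s) is false.

No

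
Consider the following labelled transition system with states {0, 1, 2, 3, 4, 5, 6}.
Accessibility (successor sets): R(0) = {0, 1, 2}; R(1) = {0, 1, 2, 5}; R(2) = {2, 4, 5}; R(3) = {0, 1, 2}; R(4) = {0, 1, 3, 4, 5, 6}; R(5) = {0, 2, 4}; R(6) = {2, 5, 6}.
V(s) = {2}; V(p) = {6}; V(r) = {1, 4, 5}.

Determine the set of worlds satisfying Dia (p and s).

none

Recall that Dia ψ holds at a world iff ψ holds at some accessible world.
Let φ = Dia (p and s). Evaluate φ at each world:
  0 (successors {0, 1, 2}): φ is false.
  1 (successors {0, 1, 2, 5}): φ is false.
  2 (successors {2, 4, 5}): φ is false.
  3 (successors {0, 1, 2}): φ is false.
  4 (successors {0, 1, 3, 4, 5, 6}): φ is false.
  5 (successors {0, 2, 4}): φ is false.
  6 (successors {2, 5, 6}): φ is false.
For instance, at 3:
  At 3: Dia (p and s) requires p and s at some successor in {0, 1, 2}.
    At 0: p and s is false.
    At 1: p and s is false.
    At 2: p and s is false.
  So Dia (p and s) is false at 3.
Satisfying worlds: none.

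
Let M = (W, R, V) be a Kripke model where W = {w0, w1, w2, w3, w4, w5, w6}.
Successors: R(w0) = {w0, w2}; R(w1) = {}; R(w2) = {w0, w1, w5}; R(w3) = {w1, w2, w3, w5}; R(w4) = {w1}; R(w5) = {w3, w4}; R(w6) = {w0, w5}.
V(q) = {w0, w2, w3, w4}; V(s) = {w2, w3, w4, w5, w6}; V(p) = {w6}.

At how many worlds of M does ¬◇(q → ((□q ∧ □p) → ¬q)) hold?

1

Let φ = ¬◇(q → ((□q ∧ □p) → ¬q)). Evaluate φ at each world:
  w0 (successors {w0, w2}): φ is false.
  w1 (successors ∅): φ is true.
  w2 (successors {w0, w1, w5}): φ is false.
  w3 (successors {w1, w2, w3, w5}): φ is false.
  w4 (successors {w1}): φ is false.
  w5 (successors {w3, w4}): φ is false.
  w6 (successors {w0, w5}): φ is false.
For instance, at w2:
  At w2: ◇(q → ((□q ∧ □p) → ¬q)) is true, so ¬◇(q → ((□q ∧ □p) → ¬q)) is false.
    At w2: ◇(q → ((□q ∧ □p) → ¬q)) requires q → ((□q ∧ □p) → ¬q) at some successor in {w0, w1, w5}.
      q → ((□q ∧ □p) → ¬q) holds at w0, so ◇(q → ((□q ∧ □p) → ¬q)) is true at w2.
Satisfying worlds: {w1}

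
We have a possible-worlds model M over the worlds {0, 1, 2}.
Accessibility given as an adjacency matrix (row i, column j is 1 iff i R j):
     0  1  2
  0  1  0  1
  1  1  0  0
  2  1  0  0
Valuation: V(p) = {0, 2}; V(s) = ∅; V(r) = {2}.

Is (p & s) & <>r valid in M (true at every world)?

No

Let φ = (p & s) & <>r. Evaluate φ at each world:
  0 (successors {0, 2}): φ is false.
  1 (successors {0}): φ is false.
  2 (successors {0}): φ is false.
Detail at 0 (counterexample):
  At 0: p & s is false, <>r is true, so (p & s) & <>r is false.
    At 0: <>r requires r at some successor in {0, 2}.
      r holds at 2, so <>r is true at 0.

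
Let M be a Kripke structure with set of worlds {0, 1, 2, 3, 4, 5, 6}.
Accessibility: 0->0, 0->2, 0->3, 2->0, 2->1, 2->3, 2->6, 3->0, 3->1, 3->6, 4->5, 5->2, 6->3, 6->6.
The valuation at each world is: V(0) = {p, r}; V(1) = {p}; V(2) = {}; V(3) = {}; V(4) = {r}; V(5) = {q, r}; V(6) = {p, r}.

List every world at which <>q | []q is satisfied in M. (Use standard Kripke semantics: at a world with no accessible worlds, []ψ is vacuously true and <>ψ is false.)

1, 4

Recall that []ψ holds at a world iff ψ holds at every accessible world, and <>ψ holds iff ψ holds at some accessible world.
Let φ = <>q | []q. Evaluate φ at each world:
  0 (successors {0, 2, 3}): φ is false.
  1 (successors ∅): φ is true.
  2 (successors {0, 1, 3, 6}): φ is false.
  3 (successors {0, 1, 6}): φ is false.
  4 (successors {5}): φ is true.
  5 (successors {2}): φ is false.
  6 (successors {3, 6}): φ is false.
For instance, at 5:
  At 5: <>q is false, []q is false, so <>q | []q is false.
    At 5: <>q requires q at some successor in {2}.
      At 2: q is false.
    So <>q is false at 5.
    At 5: []q requires q at every successor {2}.
      q fails at 2, so []q is false at 5.
Satisfying worlds: {1, 4}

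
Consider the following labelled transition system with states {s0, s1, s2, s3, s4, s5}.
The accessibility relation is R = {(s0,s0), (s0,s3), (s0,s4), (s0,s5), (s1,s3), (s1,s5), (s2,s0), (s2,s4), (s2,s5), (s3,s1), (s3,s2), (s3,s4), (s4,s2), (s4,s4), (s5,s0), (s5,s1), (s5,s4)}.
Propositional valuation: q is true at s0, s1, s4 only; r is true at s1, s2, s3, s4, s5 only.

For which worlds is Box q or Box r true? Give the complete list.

s1, s3, s4, s5

Let φ = Box q or Box r. Evaluate φ at each world:
  s0 (successors {s0, s3, s4, s5}): φ is false.
  s1 (successors {s3, s5}): φ is true.
  s2 (successors {s0, s4, s5}): φ is false.
  s3 (successors {s1, s2, s4}): φ is true.
  s4 (successors {s2, s4}): φ is true.
  s5 (successors {s0, s1, s4}): φ is true.
For instance, at s2:
  At s2: Box q is false, Box r is false, so Box q or Box r is false.
    At s2: Box q requires q at every successor {s0, s4, s5}.
      q fails at s5, so Box q is false at s2.
    At s2: Box r requires r at every successor {s0, s4, s5}.
      r fails at s0, so Box r is false at s2.
Satisfying worlds: {s1, s3, s4, s5}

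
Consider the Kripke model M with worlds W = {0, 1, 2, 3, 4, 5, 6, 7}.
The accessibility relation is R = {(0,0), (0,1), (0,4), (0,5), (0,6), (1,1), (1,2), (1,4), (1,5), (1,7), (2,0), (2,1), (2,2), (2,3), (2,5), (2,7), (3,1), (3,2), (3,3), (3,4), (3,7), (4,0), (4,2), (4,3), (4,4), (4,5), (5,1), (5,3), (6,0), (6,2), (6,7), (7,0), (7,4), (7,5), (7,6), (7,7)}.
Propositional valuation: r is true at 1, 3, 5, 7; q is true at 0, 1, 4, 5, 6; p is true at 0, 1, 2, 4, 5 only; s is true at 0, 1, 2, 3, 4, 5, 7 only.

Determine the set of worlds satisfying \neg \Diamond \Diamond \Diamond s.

none

Let φ = \neg \Diamond \Diamond \Diamond s. Evaluate φ at each world:
  0 (successors {0, 1, 4, 5, 6}): φ is false.
  1 (successors {1, 2, 4, 5, 7}): φ is false.
  2 (successors {0, 1, 2, 3, 5, 7}): φ is false.
  3 (successors {1, 2, 3, 4, 7}): φ is false.
  4 (successors {0, 2, 3, 4, 5}): φ is false.
  5 (successors {1, 3}): φ is false.
  6 (successors {0, 2, 7}): φ is false.
  7 (successors {0, 4, 5, 6, 7}): φ is false.
For instance, at 6:
  At 6: \Diamond \Diamond \Diamond s is true, so \neg \Diamond \Diamond \Diamond s is false.
    At 6: \Diamond \Diamond \Diamond s requires \Diamond \Diamond s at some successor in {0, 2, 7}.
      \Diamond \Diamond s holds at 0, so \Diamond \Diamond \Diamond s is true at 6.
Satisfying worlds: none.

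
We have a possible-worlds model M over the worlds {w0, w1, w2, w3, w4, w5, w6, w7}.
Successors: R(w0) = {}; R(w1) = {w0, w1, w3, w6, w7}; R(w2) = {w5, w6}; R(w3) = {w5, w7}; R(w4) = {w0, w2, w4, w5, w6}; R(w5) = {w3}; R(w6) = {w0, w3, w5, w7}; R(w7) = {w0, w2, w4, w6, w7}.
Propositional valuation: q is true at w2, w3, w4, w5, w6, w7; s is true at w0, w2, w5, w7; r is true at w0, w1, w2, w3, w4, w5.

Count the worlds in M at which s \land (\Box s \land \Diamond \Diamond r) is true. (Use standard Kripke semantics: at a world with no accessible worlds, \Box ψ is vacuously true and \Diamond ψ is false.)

0

Let φ = s \land (\Box s \land \Diamond \Diamond r). Evaluate φ at each world:
  w0 (successors ∅): φ is false.
  w1 (successors {w0, w1, w3, w6, w7}): φ is false.
  w2 (successors {w5, w6}): φ is false.
  w3 (successors {w5, w7}): φ is false.
  w4 (successors {w0, w2, w4, w5, w6}): φ is false.
  w5 (successors {w3}): φ is false.
  w6 (successors {w0, w3, w5, w7}): φ is false.
  w7 (successors {w0, w2, w4, w6, w7}): φ is false.
For instance, at w7:
  At w7: s is true, \Box s \land \Diamond \Diamond r is false, so s \land (\Box s \land \Diamond \Diamond r) is false.
    At w7: \Box s is false, \Diamond \Diamond r is true, so \Box s \land \Diamond \Diamond r is false.
      At w7: \Box s requires s at every successor {w0, w2, w4, w6, w7}.
        s fails at w4, so \Box s is false at w7.
      At w7: \Diamond \Diamond r requires \Diamond r at some successor in {w0, w2, w4, w6, w7}.
        \Diamond r holds at w2, so \Diamond \Diamond r is true at w7.
Satisfying worlds: none.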